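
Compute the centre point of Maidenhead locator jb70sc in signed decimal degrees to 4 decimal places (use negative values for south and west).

Field J=9, B=1: +9·20° lon, +1·10° lat → SW at lon 0°, lat -80°.
Square 7, 0: +7·2° lon, +0·1° lat → SW at lon 14°, lat -80°.
Subsquare s=18, c=2: +18·0.0833333° lon, +2·0.0416667° lat → SW at lon 15.5°, lat -79.9167°.
Cell spans 0.0833333° lon × 0.0416667° lat. Centre is SW corner plus half of each.
latitude -79.8958, longitude 15.5417.

-79.8958, 15.5417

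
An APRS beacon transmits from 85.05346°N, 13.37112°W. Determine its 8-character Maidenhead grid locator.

IR35hb52

Add 180° to longitude and 90° to latitude: 166.62888, 175.05346.
Field: 166.62888/20 → 8 → I, 175.05346/10 → 17 → R; chars IR.
Square: 6.62888/2 → 3, 5.05346/1 → 5; chars 35.
Subsquare: 0.62888/0.0833333 → 7 → h, 0.05346/0.0416667 → 1 → b; chars hb.
Extended square: 0.04555/0.00833333 → 5, 0.01179/0.00416667 → 2; chars 52.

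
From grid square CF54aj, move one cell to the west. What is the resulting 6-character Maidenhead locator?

CF44xj

Longitude subsquare a = 0; −1 → -1, wraps to 23 = x, carry into square.
Longitude square 5; −1 → 4.
The latitude characters are unchanged.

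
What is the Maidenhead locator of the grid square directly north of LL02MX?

LL03ma

Latitude subsquare x = 23; +1 → 24, wraps to 0 = a, carry into square.
Latitude square 2; +1 → 3.
The longitude characters are unchanged.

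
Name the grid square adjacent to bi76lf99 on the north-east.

Longitude extended square 9; +1 → 10, wraps to 0, carry into subsquare.
Longitude subsquare l = 11; +1 → 12 = m.
Latitude extended square 9; +1 → 10, wraps to 0, carry into subsquare.
Latitude subsquare f = 5; +1 → 6 = g.

BI76mg00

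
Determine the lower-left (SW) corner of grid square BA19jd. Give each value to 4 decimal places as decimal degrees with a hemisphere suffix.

Field B=1, A=0: +1·20° lon, +0·10° lat → SW at lon -160°, lat -90°.
Square 1, 9: +1·2° lon, +9·1° lat → SW at lon -158°, lat -81°.
Subsquare j=9, d=3: +9·0.0833333° lon, +3·0.0416667° lat → SW at lon -157.25°, lat -80.875°.
latitude 80.8750° S, longitude 157.2500° W.

80.8750° S, 157.2500° W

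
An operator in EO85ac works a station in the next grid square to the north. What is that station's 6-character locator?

Latitude subsquare c = 2; +1 → 3 = d.
The longitude characters are unchanged.

EO85ad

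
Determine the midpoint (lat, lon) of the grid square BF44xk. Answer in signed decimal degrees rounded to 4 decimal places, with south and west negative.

-35.5625, -150.0417

Field B=1, F=5: +1·20° lon, +5·10° lat → SW at lon -160°, lat -40°.
Square 4, 4: +4·2° lon, +4·1° lat → SW at lon -152°, lat -36°.
Subsquare x=23, k=10: +23·0.0833333° lon, +10·0.0416667° lat → SW at lon -150.083°, lat -35.5833°.
Cell spans 0.0833333° lon × 0.0416667° lat. Centre is SW corner plus half of each.
latitude -35.5625, longitude -150.0417.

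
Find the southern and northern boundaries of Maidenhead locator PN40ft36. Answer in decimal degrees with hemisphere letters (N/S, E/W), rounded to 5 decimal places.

40.81667° N, 40.82083° N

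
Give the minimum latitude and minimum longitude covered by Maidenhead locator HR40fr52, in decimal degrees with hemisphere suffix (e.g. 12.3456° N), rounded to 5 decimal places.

80.71667° N, 31.54167° W

Field H=7, R=17: +7·20° lon, +17·10° lat → SW at lon -40°, lat 80°.
Square 4, 0: +4·2° lon, +0·1° lat → SW at lon -32°, lat 80°.
Subsquare f=5, r=17: +5·0.0833333° lon, +17·0.0416667° lat → SW at lon -31.5833°, lat 80.7083°.
Extended square 5, 2: +5·0.00833333° lon, +2·0.00416667° lat → SW at lon -31.5417°, lat 80.7167°.
latitude 80.71667° N, longitude 31.54167° W.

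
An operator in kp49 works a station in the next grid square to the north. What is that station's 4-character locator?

KQ40

Latitude square 9; +1 → 10, wraps to 0, carry into field.
Latitude field P = 15; +1 → 16 = Q.
The longitude characters are unchanged.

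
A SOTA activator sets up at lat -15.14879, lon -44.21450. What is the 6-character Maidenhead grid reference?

GH74vu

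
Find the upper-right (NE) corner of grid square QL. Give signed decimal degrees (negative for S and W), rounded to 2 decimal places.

Field Q=16, L=11: +16·20° lon, +11·10° lat → SW at lon 140°, lat 20°.
Cell spans 20° lon × 10° lat. NE corner is SW corner plus one full cell.
latitude 30.00, longitude 160.00.

30.00, 160.00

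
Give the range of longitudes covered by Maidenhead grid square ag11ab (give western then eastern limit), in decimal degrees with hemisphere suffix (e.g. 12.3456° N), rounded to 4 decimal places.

178.0000° W, 177.9167° W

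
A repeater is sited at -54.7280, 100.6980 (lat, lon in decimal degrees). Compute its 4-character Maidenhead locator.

OD05

Add 180° to longitude and 90° to latitude: 280.70, 35.27.
Field: lon ⌊280.70/20⌋ = 14 → O; lat ⌊35.27/10⌋ = 3 → D.
Square: lon ⌊0.70/2⌋ = 0; lat ⌊5.27/1⌋ = 5.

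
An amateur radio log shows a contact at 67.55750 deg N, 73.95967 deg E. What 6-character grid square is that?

Offset from 180°W / 90°S: lon 253.9597°, lat 157.5575°.
Field (20°×10°, letters A–R): 253.9597/20 → 12 → M, 157.5575/10 → 15 → P; chars MP.
Square (2°×1°, digits 0–9): 13.9597/2 → 6, 7.5575/1 → 7; chars 67.
Subsquare (5′×2.5′, letters a–x): 1.9597/0.0833333 → 23 → x, 0.5575/0.0416667 → 13 → n; chars xn.

MP67xn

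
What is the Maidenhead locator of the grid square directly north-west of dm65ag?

DM55xh

Longitude subsquare a = 0; −1 → -1, wraps to 23 = x, carry into square.
Longitude square 6; −1 → 5.
Latitude subsquare g = 6; +1 → 7 = h.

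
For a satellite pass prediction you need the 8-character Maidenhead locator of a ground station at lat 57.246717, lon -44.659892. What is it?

Add 180° to longitude and 90° to latitude: 135.34011, 147.24672.
Field: lon ⌊135.34011/20⌋ = 6 → G; lat ⌊147.24672/10⌋ = 14 → O.
Square: lon ⌊15.34011/2⌋ = 7; lat ⌊7.24672/1⌋ = 7.
Subsquare: lon ⌊1.34011/0.0833333⌋ = 16 → q; lat ⌊0.24672/0.0416667⌋ = 5 → f.
Extended square: lon ⌊0.00677/0.00833333⌋ = 0; lat ⌊0.03838/0.00416667⌋ = 9.

GO77qf09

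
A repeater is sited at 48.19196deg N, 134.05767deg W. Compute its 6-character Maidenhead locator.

CN28xe

Add 180° to longitude and 90° to latitude: 45.9423, 138.1920.
Field (20°×10°, letters A–R): lon ⌊45.9423/20⌋ = 2 → C; lat ⌊138.1920/10⌋ = 13 → N.
Square (2°×1°, digits 0–9): lon ⌊5.9423/2⌋ = 2; lat ⌊8.1920/1⌋ = 8.
Subsquare (5′×2.5′, letters a–x): lon ⌊1.9423/0.0833333⌋ = 23 → x; lat ⌊0.1920/0.0416667⌋ = 4 → e.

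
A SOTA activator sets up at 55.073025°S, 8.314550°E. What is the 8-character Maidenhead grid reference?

JD44dw72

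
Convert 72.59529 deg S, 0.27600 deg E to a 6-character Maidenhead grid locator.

Offset from 180°W / 90°S: lon 180.2760°, lat 17.4047°.
Field: lon ⌊180.2760/20⌋ = 9 → J; lat ⌊17.4047/10⌋ = 1 → B.
Square: lon ⌊0.2760/2⌋ = 0; lat ⌊7.4047/1⌋ = 7.
Subsquare: lon ⌊0.2760/0.0833333⌋ = 3 → d; lat ⌊0.4047/0.0416667⌋ = 9 → j.

JB07dj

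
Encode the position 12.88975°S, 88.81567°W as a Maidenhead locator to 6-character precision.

EH57oc

Shift to the Maidenhead origin (180°W, 90°S): lon 91.1843, lat 77.1103.
Field: lon ⌊91.1843/20⌋ = 4 → E; lat ⌊77.1103/10⌋ = 7 → H.
Square: lon ⌊11.1843/2⌋ = 5; lat ⌊7.1103/1⌋ = 7.
Subsquare: lon ⌊1.1843/0.0833333⌋ = 14 → o; lat ⌊0.1103/0.0416667⌋ = 2 → c.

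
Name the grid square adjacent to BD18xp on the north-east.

BD28aq

Longitude subsquare x = 23; +1 → 24, wraps to 0 = a, carry into square.
Longitude square 1; +1 → 2.
Latitude subsquare p = 15; +1 → 16 = q.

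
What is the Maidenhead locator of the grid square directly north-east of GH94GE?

GH94hf

Longitude subsquare g = 6; +1 → 7 = h.
Latitude subsquare e = 4; +1 → 5 = f.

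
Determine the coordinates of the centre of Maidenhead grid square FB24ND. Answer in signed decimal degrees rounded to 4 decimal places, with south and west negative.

-75.8542, -74.8750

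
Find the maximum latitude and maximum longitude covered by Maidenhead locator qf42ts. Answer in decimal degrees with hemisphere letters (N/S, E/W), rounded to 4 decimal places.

37.2083° S, 149.6667° E

Field Q=16, F=5: +16·20° lon, +5·10° lat → SW at lon 140°, lat -40°.
Square 4, 2: +4·2° lon, +2·1° lat → SW at lon 148°, lat -38°.
Subsquare t=19, s=18: +19·0.0833333° lon, +18·0.0416667° lat → SW at lon 149.583°, lat -37.25°.
Cell spans 0.0833333° lon × 0.0416667° lat. NE corner is SW corner plus one full cell.
latitude 37.2083° S, longitude 149.6667° E.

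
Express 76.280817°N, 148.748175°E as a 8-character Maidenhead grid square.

QQ46ig97

Add 180° to longitude and 90° to latitude: 328.74818, 166.28082.
Field: lon ⌊328.74818/20⌋ = 16 → Q; lat ⌊166.28082/10⌋ = 16 → Q.
Square: lon ⌊8.74818/2⌋ = 4; lat ⌊6.28082/1⌋ = 6.
Subsquare: lon ⌊0.74818/0.0833333⌋ = 8 → i; lat ⌊0.28082/0.0416667⌋ = 6 → g.
Extended square: lon ⌊0.08151/0.00833333⌋ = 9; lat ⌊0.03082/0.00416667⌋ = 7.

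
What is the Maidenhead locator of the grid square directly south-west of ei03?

Longitude square 0; −1 → -1, wraps to 9, carry into field.
Longitude field E = 4; −1 → 3 = D.
Latitude square 3; −1 → 2.

DI92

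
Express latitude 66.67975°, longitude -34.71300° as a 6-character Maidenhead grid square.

HP26pq

Shift to the Maidenhead origin (180°W, 90°S): lon 145.2870, lat 156.6798.
Field (20°×10°, letters A–R): lon ⌊145.2870/20⌋ = 7 → H; lat ⌊156.6798/10⌋ = 15 → P.
Square (2°×1°, digits 0–9): lon ⌊5.2870/2⌋ = 2; lat ⌊6.6798/1⌋ = 6.
Subsquare (5′×2.5′, letters a–x): lon ⌊1.2870/0.0833333⌋ = 15 → p; lat ⌊0.6798/0.0416667⌋ = 16 → q.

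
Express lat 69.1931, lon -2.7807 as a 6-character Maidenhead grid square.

Add 180° to longitude and 90° to latitude: 177.2193, 159.1931.
Field: lon ⌊177.2193/20⌋ = 8 → I; lat ⌊159.1931/10⌋ = 15 → P.
Square: lon ⌊17.2193/2⌋ = 8; lat ⌊9.1931/1⌋ = 9.
Subsquare: lon ⌊1.2193/0.0833333⌋ = 14 → o; lat ⌊0.1931/0.0416667⌋ = 4 → e.

IP89oe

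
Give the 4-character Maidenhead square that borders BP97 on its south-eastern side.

CP06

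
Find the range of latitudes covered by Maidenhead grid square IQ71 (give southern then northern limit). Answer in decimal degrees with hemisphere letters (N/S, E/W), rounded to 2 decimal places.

71.00° N, 72.00° N

Field I=8, Q=16: +8·20° lon, +16·10° lat → SW at lon -20°, lat 70°.
Square 7, 1: +7·2° lon, +1·1° lat → SW at lon -6°, lat 71°.
Cell spans 2° lon × 1° lat.
south 71.00° N, north 72.00° N.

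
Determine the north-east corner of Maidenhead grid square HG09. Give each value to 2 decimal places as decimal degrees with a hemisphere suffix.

20.00° S, 38.00° W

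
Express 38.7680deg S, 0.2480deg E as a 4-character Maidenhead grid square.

JF01

Add 180° to longitude and 90° to latitude: 180.25, 51.23.
Field (20°×10°, letters A–R): 180.25/20 → 9 → J, 51.23/10 → 5 → F; chars JF.
Square (2°×1°, digits 0–9): 0.25/2 → 0, 1.23/1 → 1; chars 01.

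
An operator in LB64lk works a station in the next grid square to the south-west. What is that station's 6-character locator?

LB64kj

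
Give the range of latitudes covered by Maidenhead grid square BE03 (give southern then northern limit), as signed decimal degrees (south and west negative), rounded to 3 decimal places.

-47.000, -46.000

Field B=1, E=4: +1·20° lon, +4·10° lat → SW at lon -160°, lat -50°.
Square 0, 3: +0·2° lon, +3·1° lat → SW at lon -160°, lat -47°.
Cell spans 2° lon × 1° lat.
south -47.000, north -46.000.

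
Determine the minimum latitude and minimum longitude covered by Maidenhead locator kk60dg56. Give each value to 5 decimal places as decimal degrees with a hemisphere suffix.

10.27500° N, 32.29167° E

Field K=10, K=10: +10·20° lon, +10·10° lat → SW at lon 20°, lat 10°.
Square 6, 0: +6·2° lon, +0·1° lat → SW at lon 32°, lat 10°.
Subsquare d=3, g=6: +3·0.0833333° lon, +6·0.0416667° lat → SW at lon 32.25°, lat 10.25°.
Extended square 5, 6: +5·0.00833333° lon, +6·0.00416667° lat → SW at lon 32.2917°, lat 10.275°.
latitude 10.27500° N, longitude 32.29167° E.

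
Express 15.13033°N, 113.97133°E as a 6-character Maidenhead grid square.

OK65xd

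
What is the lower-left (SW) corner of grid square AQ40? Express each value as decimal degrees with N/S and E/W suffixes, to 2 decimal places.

70.00° N, 172.00° W

Field A=0, Q=16: +0·20° lon, +16·10° lat → SW at lon -180°, lat 70°.
Square 4, 0: +4·2° lon, +0·1° lat → SW at lon -172°, lat 70°.
latitude 70.00° N, longitude 172.00° W.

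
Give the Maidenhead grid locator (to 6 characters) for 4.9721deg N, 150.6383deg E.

Shift to the Maidenhead origin (180°W, 90°S): lon 330.6383, lat 94.9721.
Field (20°×10°, letters A–R): lon ⌊330.6383/20⌋ = 16 → Q; lat ⌊94.9721/10⌋ = 9 → J.
Square (2°×1°, digits 0–9): lon ⌊10.6383/2⌋ = 5; lat ⌊4.9721/1⌋ = 4.
Subsquare (5′×2.5′, letters a–x): lon ⌊0.6383/0.0833333⌋ = 7 → h; lat ⌊0.9721/0.0416667⌋ = 23 → x.

QJ54hx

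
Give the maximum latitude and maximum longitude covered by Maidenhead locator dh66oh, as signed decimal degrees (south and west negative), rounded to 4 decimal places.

Field D=3, H=7: +3·20° lon, +7·10° lat → SW at lon -120°, lat -20°.
Square 6, 6: +6·2° lon, +6·1° lat → SW at lon -108°, lat -14°.
Subsquare o=14, h=7: +14·0.0833333° lon, +7·0.0416667° lat → SW at lon -106.833°, lat -13.7083°.
Cell spans 0.0833333° lon × 0.0416667° lat. NE corner is SW corner plus one full cell.
latitude -13.6667, longitude -106.7500.

-13.6667, -106.7500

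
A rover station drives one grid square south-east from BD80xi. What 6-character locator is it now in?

Longitude subsquare x = 23; +1 → 24, wraps to 0 = a, carry into square.
Longitude square 8; +1 → 9.
Latitude subsquare i = 8; −1 → 7 = h.

BD90ah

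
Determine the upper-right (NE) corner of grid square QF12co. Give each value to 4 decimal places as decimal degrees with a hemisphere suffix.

37.3750° S, 142.2500° E

Field Q=16, F=5: +16·20° lon, +5·10° lat → SW at lon 140°, lat -40°.
Square 1, 2: +1·2° lon, +2·1° lat → SW at lon 142°, lat -38°.
Subsquare c=2, o=14: +2·0.0833333° lon, +14·0.0416667° lat → SW at lon 142.167°, lat -37.4167°.
Cell spans 0.0833333° lon × 0.0416667° lat. NE corner is SW corner plus one full cell.
latitude 37.3750° S, longitude 142.2500° E.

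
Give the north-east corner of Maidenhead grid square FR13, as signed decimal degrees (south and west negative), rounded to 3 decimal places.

84.000, -76.000

Field F=5, R=17: +5·20° lon, +17·10° lat → SW at lon -80°, lat 80°.
Square 1, 3: +1·2° lon, +3·1° lat → SW at lon -78°, lat 83°.
Cell spans 2° lon × 1° lat. NE corner is SW corner plus one full cell.
latitude 84.000, longitude -76.000.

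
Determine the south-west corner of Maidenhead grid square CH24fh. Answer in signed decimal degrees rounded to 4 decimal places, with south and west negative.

Field C=2, H=7: +2·20° lon, +7·10° lat → SW at lon -140°, lat -20°.
Square 2, 4: +2·2° lon, +4·1° lat → SW at lon -136°, lat -16°.
Subsquare f=5, h=7: +5·0.0833333° lon, +7·0.0416667° lat → SW at lon -135.583°, lat -15.7083°.
latitude -15.7083, longitude -135.5833.

-15.7083, -135.5833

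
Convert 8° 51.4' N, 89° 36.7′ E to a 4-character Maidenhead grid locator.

Add 180° to longitude and 90° to latitude: 269.61, 98.86.
Field: 269.61/20 → 13 → N, 98.86/10 → 9 → J; chars NJ.
Square: 9.61/2 → 4, 8.86/1 → 8; chars 48.

NJ48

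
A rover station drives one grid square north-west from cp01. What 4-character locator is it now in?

BP92

Longitude square 0; −1 → -1, wraps to 9, carry into field.
Longitude field C = 2; −1 → 1 = B.
Latitude square 1; +1 → 2.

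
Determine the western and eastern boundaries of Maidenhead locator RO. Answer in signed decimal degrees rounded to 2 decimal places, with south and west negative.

160.00, 180.00

Field R=17, O=14: +17·20° lon, +14·10° lat → SW at lon 160°, lat 50°.
Cell spans 20° lon × 10° lat.
west 160.00, east 180.00.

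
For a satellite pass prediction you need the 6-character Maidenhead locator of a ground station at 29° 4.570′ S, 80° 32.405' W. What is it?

EG90rw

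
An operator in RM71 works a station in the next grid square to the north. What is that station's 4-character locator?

RM72

Latitude square 1; +1 → 2.
The longitude characters are unchanged.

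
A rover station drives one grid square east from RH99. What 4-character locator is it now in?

Longitude square 9; +1 → 10, wraps to 0, carry into field.
Longitude field R = 17; +1 → 18, wraps to 0 = A, wrapping around the antimeridian.
The latitude characters are unchanged.

AH09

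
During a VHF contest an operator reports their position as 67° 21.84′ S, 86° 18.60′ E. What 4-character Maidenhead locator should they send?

NC32

Add 180° to longitude and 90° to latitude: 266.31, 22.64.
Field (20°×10°, letters A–R): lon ⌊266.31/20⌋ = 13 → N; lat ⌊22.64/10⌋ = 2 → C.
Square (2°×1°, digits 0–9): lon ⌊6.31/2⌋ = 3; lat ⌊2.64/1⌋ = 2.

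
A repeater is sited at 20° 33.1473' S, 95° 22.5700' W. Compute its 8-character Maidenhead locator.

EG29hk47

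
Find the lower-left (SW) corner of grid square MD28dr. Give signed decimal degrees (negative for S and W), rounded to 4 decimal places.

Field M=12, D=3: +12·20° lon, +3·10° lat → SW at lon 60°, lat -60°.
Square 2, 8: +2·2° lon, +8·1° lat → SW at lon 64°, lat -52°.
Subsquare d=3, r=17: +3·0.0833333° lon, +17·0.0416667° lat → SW at lon 64.25°, lat -51.2917°.
latitude -51.2917, longitude 64.2500.

-51.2917, 64.2500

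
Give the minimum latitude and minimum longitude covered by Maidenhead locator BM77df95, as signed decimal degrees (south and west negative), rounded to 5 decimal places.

Field B=1, M=12: +1·20° lon, +12·10° lat → SW at lon -160°, lat 30°.
Square 7, 7: +7·2° lon, +7·1° lat → SW at lon -146°, lat 37°.
Subsquare d=3, f=5: +3·0.0833333° lon, +5·0.0416667° lat → SW at lon -145.75°, lat 37.2083°.
Extended square 9, 5: +9·0.00833333° lon, +5·0.00416667° lat → SW at lon -145.675°, lat 37.2292°.
latitude 37.22917, longitude -145.67500.

37.22917, -145.67500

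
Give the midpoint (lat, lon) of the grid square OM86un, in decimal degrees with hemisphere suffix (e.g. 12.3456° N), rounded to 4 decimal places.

36.5625° N, 117.7083° E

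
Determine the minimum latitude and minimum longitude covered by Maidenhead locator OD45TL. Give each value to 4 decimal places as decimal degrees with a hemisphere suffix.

Field O=14, D=3: +14·20° lon, +3·10° lat → SW at lon 100°, lat -60°.
Square 4, 5: +4·2° lon, +5·1° lat → SW at lon 108°, lat -55°.
Subsquare t=19, l=11: +19·0.0833333° lon, +11·0.0416667° lat → SW at lon 109.583°, lat -54.5417°.
latitude 54.5417° S, longitude 109.5833° E.

54.5417° S, 109.5833° E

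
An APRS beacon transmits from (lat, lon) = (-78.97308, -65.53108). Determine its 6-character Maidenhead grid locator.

FB71fa

Shift to the Maidenhead origin (180°W, 90°S): lon 114.4689, lat 11.0269.
Field: 114.4689/20 → 5 → F, 11.0269/10 → 1 → B; chars FB.
Square: 14.4689/2 → 7, 1.0269/1 → 1; chars 71.
Subsquare: 0.4689/0.0833333 → 5 → f, 0.0269/0.0416667 → 0 → a; chars fa.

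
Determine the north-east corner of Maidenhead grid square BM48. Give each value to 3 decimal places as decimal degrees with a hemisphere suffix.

39.000° N, 150.000° W

Field B=1, M=12: +1·20° lon, +12·10° lat → SW at lon -160°, lat 30°.
Square 4, 8: +4·2° lon, +8·1° lat → SW at lon -152°, lat 38°.
Cell spans 2° lon × 1° lat. NE corner is SW corner plus one full cell.
latitude 39.000° N, longitude 150.000° W.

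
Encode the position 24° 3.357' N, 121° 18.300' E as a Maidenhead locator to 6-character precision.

PL04pb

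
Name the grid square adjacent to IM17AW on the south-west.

IM07xv

Longitude subsquare a = 0; −1 → -1, wraps to 23 = x, carry into square.
Longitude square 1; −1 → 0.
Latitude subsquare w = 22; −1 → 21 = v.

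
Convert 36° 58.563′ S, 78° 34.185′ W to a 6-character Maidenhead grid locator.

FF03ra

Add 180° to longitude and 90° to latitude: 101.4303, 53.0239.
Field: lon ⌊101.4303/20⌋ = 5 → F; lat ⌊53.0239/10⌋ = 5 → F.
Square: lon ⌊1.4303/2⌋ = 0; lat ⌊3.0239/1⌋ = 3.
Subsquare: lon ⌊1.4303/0.0833333⌋ = 17 → r; lat ⌊0.0239/0.0416667⌋ = 0 → a.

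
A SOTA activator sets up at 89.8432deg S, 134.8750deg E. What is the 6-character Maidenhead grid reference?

PA70kd

Offset from 180°W / 90°S: lon 314.8750°, lat 0.1568°.
Field: lon ⌊314.8750/20⌋ = 15 → P; lat ⌊0.1568/10⌋ = 0 → A.
Square: lon ⌊14.8750/2⌋ = 7; lat ⌊0.1568/1⌋ = 0.
Subsquare: lon ⌊0.8750/0.0833333⌋ = 10 → k; lat ⌊0.1568/0.0416667⌋ = 3 → d.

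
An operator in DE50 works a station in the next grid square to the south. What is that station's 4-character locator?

Latitude square 0; −1 → -1, wraps to 9, carry into field.
Latitude field E = 4; −1 → 3 = D.
The longitude characters are unchanged.

DD59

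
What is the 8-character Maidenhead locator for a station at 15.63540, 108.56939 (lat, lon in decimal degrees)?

OK45gp82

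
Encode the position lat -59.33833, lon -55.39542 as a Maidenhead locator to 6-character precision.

GD20hp

Add 180° to longitude and 90° to latitude: 124.6046, 30.6617.
Field: 124.6046/20 → 6 → G, 30.6617/10 → 3 → D; chars GD.
Square: 4.6046/2 → 2, 0.6617/1 → 0; chars 20.
Subsquare: 0.6046/0.0833333 → 7 → h, 0.6617/0.0416667 → 15 → p; chars hp.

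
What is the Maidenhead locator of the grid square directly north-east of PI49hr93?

Longitude extended square 9; +1 → 10, wraps to 0, carry into subsquare.
Longitude subsquare h = 7; +1 → 8 = i.
Latitude extended square 3; +1 → 4.

PI49ir04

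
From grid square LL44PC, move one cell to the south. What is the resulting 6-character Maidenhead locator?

Latitude subsquare c = 2; −1 → 1 = b.
The longitude characters are unchanged.

LL44pb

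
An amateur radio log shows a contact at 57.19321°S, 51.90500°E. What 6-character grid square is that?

LD52wt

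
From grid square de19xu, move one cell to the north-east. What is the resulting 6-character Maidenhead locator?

Longitude subsquare x = 23; +1 → 24, wraps to 0 = a, carry into square.
Longitude square 1; +1 → 2.
Latitude subsquare u = 20; +1 → 21 = v.

DE29av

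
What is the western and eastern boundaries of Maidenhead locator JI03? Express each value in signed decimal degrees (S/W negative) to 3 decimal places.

0.000, 2.000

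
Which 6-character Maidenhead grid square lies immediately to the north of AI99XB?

AI99xc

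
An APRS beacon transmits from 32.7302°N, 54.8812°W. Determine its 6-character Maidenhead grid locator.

GM22nr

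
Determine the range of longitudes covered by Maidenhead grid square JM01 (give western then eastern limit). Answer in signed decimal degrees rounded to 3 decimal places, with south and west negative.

Field J=9, M=12: +9·20° lon, +12·10° lat → SW at lon 0°, lat 30°.
Square 0, 1: +0·2° lon, +1·1° lat → SW at lon 0°, lat 31°.
Cell spans 2° lon × 1° lat.
west 0.000, east 2.000.

0.000, 2.000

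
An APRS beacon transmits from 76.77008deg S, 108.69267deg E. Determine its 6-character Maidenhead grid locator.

OB43if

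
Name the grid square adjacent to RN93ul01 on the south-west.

Longitude extended square 0; −1 → -1, wraps to 9, carry into subsquare.
Longitude subsquare u = 20; −1 → 19 = t.
Latitude extended square 1; −1 → 0.

RN93tl90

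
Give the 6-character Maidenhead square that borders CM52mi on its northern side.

CM52mj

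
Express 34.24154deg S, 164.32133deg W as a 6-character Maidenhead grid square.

Offset from 180°W / 90°S: lon 15.6787°, lat 55.7585°.
Field: 15.6787/20 → 0 → A, 55.7585/10 → 5 → F; chars AF.
Square: 15.6787/2 → 7, 5.7585/1 → 5; chars 75.
Subsquare: 1.6787/0.0833333 → 20 → u, 0.7585/0.0416667 → 18 → s; chars us.

AF75us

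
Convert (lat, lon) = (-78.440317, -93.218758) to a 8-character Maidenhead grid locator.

EB31jn34

Add 180° to longitude and 90° to latitude: 86.78124, 11.55968.
Field (20°×10°, letters A–R): lon ⌊86.78124/20⌋ = 4 → E; lat ⌊11.55968/10⌋ = 1 → B.
Square (2°×1°, digits 0–9): lon ⌊6.78124/2⌋ = 3; lat ⌊1.55968/1⌋ = 1.
Subsquare (5′×2.5′, letters a–x): lon ⌊0.78124/0.0833333⌋ = 9 → j; lat ⌊0.55968/0.0416667⌋ = 13 → n.
Extended square (30″×15″, digits 0–9): lon ⌊0.03124/0.00833333⌋ = 3; lat ⌊0.01802/0.00416667⌋ = 4.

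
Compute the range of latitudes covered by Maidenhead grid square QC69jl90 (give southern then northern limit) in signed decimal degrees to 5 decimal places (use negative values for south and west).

Field Q=16, C=2: +16·20° lon, +2·10° lat → SW at lon 140°, lat -70°.
Square 6, 9: +6·2° lon, +9·1° lat → SW at lon 152°, lat -61°.
Subsquare j=9, l=11: +9·0.0833333° lon, +11·0.0416667° lat → SW at lon 152.75°, lat -60.5417°.
Extended square 9, 0: +9·0.00833333° lon, +0·0.00416667° lat → SW at lon 152.825°, lat -60.5417°.
Cell spans 0.00833333° lon × 0.00416667° lat.
south -60.54167, north -60.53750.

-60.54167, -60.53750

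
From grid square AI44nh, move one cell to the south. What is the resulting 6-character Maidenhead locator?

AI44ng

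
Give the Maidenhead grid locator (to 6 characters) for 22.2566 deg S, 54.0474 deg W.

GG27xr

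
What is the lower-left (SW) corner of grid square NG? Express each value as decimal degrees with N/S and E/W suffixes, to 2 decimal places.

30.00° S, 80.00° E

Field N=13, G=6: +13·20° lon, +6·10° lat → SW at lon 80°, lat -30°.
latitude 30.00° S, longitude 80.00° E.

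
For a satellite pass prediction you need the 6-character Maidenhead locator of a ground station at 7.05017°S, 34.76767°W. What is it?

HI22ow

Shift to the Maidenhead origin (180°W, 90°S): lon 145.2323, lat 82.9498.
Field: lon ⌊145.2323/20⌋ = 7 → H; lat ⌊82.9498/10⌋ = 8 → I.
Square: lon ⌊5.2323/2⌋ = 2; lat ⌊2.9498/1⌋ = 2.
Subsquare: lon ⌊1.2323/0.0833333⌋ = 14 → o; lat ⌊0.9498/0.0416667⌋ = 22 → w.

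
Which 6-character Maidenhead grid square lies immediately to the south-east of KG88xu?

KG98at

Longitude subsquare x = 23; +1 → 24, wraps to 0 = a, carry into square.
Longitude square 8; +1 → 9.
Latitude subsquare u = 20; −1 → 19 = t.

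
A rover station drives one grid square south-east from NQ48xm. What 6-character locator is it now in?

Longitude subsquare x = 23; +1 → 24, wraps to 0 = a, carry into square.
Longitude square 4; +1 → 5.
Latitude subsquare m = 12; −1 → 11 = l.

NQ58al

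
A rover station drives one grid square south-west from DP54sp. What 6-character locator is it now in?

Longitude subsquare s = 18; −1 → 17 = r.
Latitude subsquare p = 15; −1 → 14 = o.

DP54ro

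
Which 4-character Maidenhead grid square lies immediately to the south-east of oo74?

OO83

Longitude square 7; +1 → 8.
Latitude square 4; −1 → 3.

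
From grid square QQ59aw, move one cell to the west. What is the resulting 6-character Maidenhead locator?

QQ49xw

Longitude subsquare a = 0; −1 → -1, wraps to 23 = x, carry into square.
Longitude square 5; −1 → 4.
The latitude characters are unchanged.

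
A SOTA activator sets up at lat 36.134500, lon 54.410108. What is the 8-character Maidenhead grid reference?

LM76ed92

Add 180° to longitude and 90° to latitude: 234.41011, 126.13450.
Field (20°×10°, letters A–R): lon ⌊234.41011/20⌋ = 11 → L; lat ⌊126.13450/10⌋ = 12 → M.
Square (2°×1°, digits 0–9): lon ⌊14.41011/2⌋ = 7; lat ⌊6.13450/1⌋ = 6.
Subsquare (5′×2.5′, letters a–x): lon ⌊0.41011/0.0833333⌋ = 4 → e; lat ⌊0.13450/0.0416667⌋ = 3 → d.
Extended square (30″×15″, digits 0–9): lon ⌊0.07677/0.00833333⌋ = 9; lat ⌊0.00950/0.00416667⌋ = 2.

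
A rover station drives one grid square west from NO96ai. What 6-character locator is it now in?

Longitude subsquare a = 0; −1 → -1, wraps to 23 = x, carry into square.
Longitude square 9; −1 → 8.
The latitude characters are unchanged.

NO86xi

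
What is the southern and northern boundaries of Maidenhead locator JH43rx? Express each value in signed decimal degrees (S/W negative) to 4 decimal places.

Field J=9, H=7: +9·20° lon, +7·10° lat → SW at lon 0°, lat -20°.
Square 4, 3: +4·2° lon, +3·1° lat → SW at lon 8°, lat -17°.
Subsquare r=17, x=23: +17·0.0833333° lon, +23·0.0416667° lat → SW at lon 9.41667°, lat -16.0417°.
Cell spans 0.0833333° lon × 0.0416667° lat.
south -16.0417, north -16.0000.

-16.0417, -16.0000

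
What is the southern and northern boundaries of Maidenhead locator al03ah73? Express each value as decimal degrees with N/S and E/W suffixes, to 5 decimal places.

23.30417° N, 23.30833° N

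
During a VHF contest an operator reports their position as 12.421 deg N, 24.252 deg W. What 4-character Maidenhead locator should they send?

HK72

Offset from 180°W / 90°S: lon 155.75°, lat 102.42°.
Field: 155.75/20 → 7 → H, 102.42/10 → 10 → K; chars HK.
Square: 15.75/2 → 7, 2.42/1 → 2; chars 72.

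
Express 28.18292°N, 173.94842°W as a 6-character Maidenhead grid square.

AL38ae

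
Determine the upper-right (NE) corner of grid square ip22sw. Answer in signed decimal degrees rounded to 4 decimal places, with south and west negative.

62.9583, -14.4167

Field I=8, P=15: +8·20° lon, +15·10° lat → SW at lon -20°, lat 60°.
Square 2, 2: +2·2° lon, +2·1° lat → SW at lon -16°, lat 62°.
Subsquare s=18, w=22: +18·0.0833333° lon, +22·0.0416667° lat → SW at lon -14.5°, lat 62.9167°.
Cell spans 0.0833333° lon × 0.0416667° lat. NE corner is SW corner plus one full cell.
latitude 62.9583, longitude -14.4167.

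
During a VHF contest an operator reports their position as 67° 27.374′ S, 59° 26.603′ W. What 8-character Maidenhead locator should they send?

Add 180° to longitude and 90° to latitude: 120.55662, 22.54377.
Field: 120.55662/20 → 6 → G, 22.54377/10 → 2 → C; chars GC.
Square: 0.55662/2 → 0, 2.54377/1 → 2; chars 02.
Subsquare: 0.55662/0.0833333 → 6 → g, 0.54377/0.0416667 → 13 → n; chars gn.
Extended square: 0.05662/0.00833333 → 6, 0.00210/0.00416667 → 0; chars 60.

GC02gn60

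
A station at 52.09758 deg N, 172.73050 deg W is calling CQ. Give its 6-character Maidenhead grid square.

Add 180° to longitude and 90° to latitude: 7.2695, 142.0976.
Field: lon ⌊7.2695/20⌋ = 0 → A; lat ⌊142.0976/10⌋ = 14 → O.
Square: lon ⌊7.2695/2⌋ = 3; lat ⌊2.0976/1⌋ = 2.
Subsquare: lon ⌊1.2695/0.0833333⌋ = 15 → p; lat ⌊0.0976/0.0416667⌋ = 2 → c.

AO32pc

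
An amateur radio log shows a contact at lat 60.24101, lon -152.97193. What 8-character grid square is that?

BP30mf37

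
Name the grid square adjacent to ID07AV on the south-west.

Longitude subsquare a = 0; −1 → -1, wraps to 23 = x, carry into square.
Longitude square 0; −1 → -1, wraps to 9, carry into field.
Longitude field I = 8; −1 → 7 = H.
Latitude subsquare v = 21; −1 → 20 = u.

HD97xu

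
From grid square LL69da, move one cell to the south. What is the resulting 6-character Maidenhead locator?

Latitude subsquare a = 0; −1 → -1, wraps to 23 = x, carry into square.
Latitude square 9; −1 → 8.
The longitude characters are unchanged.

LL68dx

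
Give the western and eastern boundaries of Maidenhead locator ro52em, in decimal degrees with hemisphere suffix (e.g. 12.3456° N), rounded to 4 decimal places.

170.3333° E, 170.4167° E

Field R=17, O=14: +17·20° lon, +14·10° lat → SW at lon 160°, lat 50°.
Square 5, 2: +5·2° lon, +2·1° lat → SW at lon 170°, lat 52°.
Subsquare e=4, m=12: +4·0.0833333° lon, +12·0.0416667° lat → SW at lon 170.333°, lat 52.5°.
Cell spans 0.0833333° lon × 0.0416667° lat.
west 170.3333° E, east 170.4167° E.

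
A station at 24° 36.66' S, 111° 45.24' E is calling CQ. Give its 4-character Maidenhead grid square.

Add 180° to longitude and 90° to latitude: 291.75, 65.39.
Field: lon ⌊291.75/20⌋ = 14 → O; lat ⌊65.39/10⌋ = 6 → G.
Square: lon ⌊11.75/2⌋ = 5; lat ⌊5.39/1⌋ = 5.

OG55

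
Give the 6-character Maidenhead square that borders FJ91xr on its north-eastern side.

Longitude subsquare x = 23; +1 → 24, wraps to 0 = a, carry into square.
Longitude square 9; +1 → 10, wraps to 0, carry into field.
Longitude field F = 5; +1 → 6 = G.
Latitude subsquare r = 17; +1 → 18 = s.

GJ01as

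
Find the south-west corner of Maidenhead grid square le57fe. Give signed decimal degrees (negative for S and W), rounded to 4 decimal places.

-42.8333, 50.4167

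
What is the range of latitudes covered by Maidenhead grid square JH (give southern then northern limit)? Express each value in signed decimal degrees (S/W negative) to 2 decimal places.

-20.00, -10.00

Field J=9, H=7: +9·20° lon, +7·10° lat → SW at lon 0°, lat -20°.
Cell spans 20° lon × 10° lat.
south -20.00, north -10.00.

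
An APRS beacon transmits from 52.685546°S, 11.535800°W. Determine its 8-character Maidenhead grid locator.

ID47fh55

Add 180° to longitude and 90° to latitude: 168.46420, 37.31445.
Field: 168.46420/20 → 8 → I, 37.31445/10 → 3 → D; chars ID.
Square: 8.46420/2 → 4, 7.31445/1 → 7; chars 47.
Subsquare: 0.46420/0.0833333 → 5 → f, 0.31445/0.0416667 → 7 → h; chars fh.
Extended square: 0.04753/0.00833333 → 5, 0.02279/0.00416667 → 5; chars 55.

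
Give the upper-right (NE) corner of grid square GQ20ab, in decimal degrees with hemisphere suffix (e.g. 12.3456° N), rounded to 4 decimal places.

Field G=6, Q=16: +6·20° lon, +16·10° lat → SW at lon -60°, lat 70°.
Square 2, 0: +2·2° lon, +0·1° lat → SW at lon -56°, lat 70°.
Subsquare a=0, b=1: +0·0.0833333° lon, +1·0.0416667° lat → SW at lon -56°, lat 70.0417°.
Cell spans 0.0833333° lon × 0.0416667° lat. NE corner is SW corner plus one full cell.
latitude 70.0833° N, longitude 55.9167° W.

70.0833° N, 55.9167° W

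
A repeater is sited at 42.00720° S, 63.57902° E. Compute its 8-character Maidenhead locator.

ME17sx98

Shift to the Maidenhead origin (180°W, 90°S): lon 243.57902, lat 47.99280.
Field: lon ⌊243.57902/20⌋ = 12 → M; lat ⌊47.99280/10⌋ = 4 → E.
Square: lon ⌊3.57902/2⌋ = 1; lat ⌊7.99280/1⌋ = 7.
Subsquare: lon ⌊1.57902/0.0833333⌋ = 18 → s; lat ⌊0.99280/0.0416667⌋ = 23 → x.
Extended square: lon ⌊0.07902/0.00833333⌋ = 9; lat ⌊0.03447/0.00416667⌋ = 8.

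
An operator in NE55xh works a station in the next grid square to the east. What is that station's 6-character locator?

Longitude subsquare x = 23; +1 → 24, wraps to 0 = a, carry into square.
Longitude square 5; +1 → 6.
The latitude characters are unchanged.

NE65ah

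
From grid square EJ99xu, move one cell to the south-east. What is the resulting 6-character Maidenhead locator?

Longitude subsquare x = 23; +1 → 24, wraps to 0 = a, carry into square.
Longitude square 9; +1 → 10, wraps to 0, carry into field.
Longitude field E = 4; +1 → 5 = F.
Latitude subsquare u = 20; −1 → 19 = t.

FJ09at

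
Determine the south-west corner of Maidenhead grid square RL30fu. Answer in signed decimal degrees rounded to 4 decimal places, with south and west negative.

Field R=17, L=11: +17·20° lon, +11·10° lat → SW at lon 160°, lat 20°.
Square 3, 0: +3·2° lon, +0·1° lat → SW at lon 166°, lat 20°.
Subsquare f=5, u=20: +5·0.0833333° lon, +20·0.0416667° lat → SW at lon 166.417°, lat 20.8333°.
latitude 20.8333, longitude 166.4167.

20.8333, 166.4167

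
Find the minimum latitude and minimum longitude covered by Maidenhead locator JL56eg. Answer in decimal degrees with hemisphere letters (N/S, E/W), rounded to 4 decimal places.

26.2500° N, 10.3333° E

Field J=9, L=11: +9·20° lon, +11·10° lat → SW at lon 0°, lat 20°.
Square 5, 6: +5·2° lon, +6·1° lat → SW at lon 10°, lat 26°.
Subsquare e=4, g=6: +4·0.0833333° lon, +6·0.0416667° lat → SW at lon 10.3333°, lat 26.25°.
latitude 26.2500° N, longitude 10.3333° E.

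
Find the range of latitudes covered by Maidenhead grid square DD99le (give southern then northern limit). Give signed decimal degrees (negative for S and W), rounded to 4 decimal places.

-50.8333, -50.7917

Field D=3, D=3: +3·20° lon, +3·10° lat → SW at lon -120°, lat -60°.
Square 9, 9: +9·2° lon, +9·1° lat → SW at lon -102°, lat -51°.
Subsquare l=11, e=4: +11·0.0833333° lon, +4·0.0416667° lat → SW at lon -101.083°, lat -50.8333°.
Cell spans 0.0833333° lon × 0.0416667° lat.
south -50.8333, north -50.7917.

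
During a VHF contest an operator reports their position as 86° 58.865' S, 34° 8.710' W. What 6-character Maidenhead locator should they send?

HA23wa

Shift to the Maidenhead origin (180°W, 90°S): lon 145.8548, lat 3.0189.
Field (20°×10°, letters A–R): 145.8548/20 → 7 → H, 3.0189/10 → 0 → A; chars HA.
Square (2°×1°, digits 0–9): 5.8548/2 → 2, 3.0189/1 → 3; chars 23.
Subsquare (5′×2.5′, letters a–x): 1.8548/0.0833333 → 22 → w, 0.0189/0.0416667 → 0 → a; chars wa.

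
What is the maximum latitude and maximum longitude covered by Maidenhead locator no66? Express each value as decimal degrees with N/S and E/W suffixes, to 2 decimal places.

Field N=13, O=14: +13·20° lon, +14·10° lat → SW at lon 80°, lat 50°.
Square 6, 6: +6·2° lon, +6·1° lat → SW at lon 92°, lat 56°.
Cell spans 2° lon × 1° lat. NE corner is SW corner plus one full cell.
latitude 57.00° N, longitude 94.00° E.

57.00° N, 94.00° E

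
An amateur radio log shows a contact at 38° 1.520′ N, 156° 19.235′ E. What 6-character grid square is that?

Offset from 180°W / 90°S: lon 336.3206°, lat 128.0253°.
Field (20°×10°, letters A–R): lon ⌊336.3206/20⌋ = 16 → Q; lat ⌊128.0253/10⌋ = 12 → M.
Square (2°×1°, digits 0–9): lon ⌊16.3206/2⌋ = 8; lat ⌊8.0253/1⌋ = 8.
Subsquare (5′×2.5′, letters a–x): lon ⌊0.3206/0.0833333⌋ = 3 → d; lat ⌊0.0253/0.0416667⌋ = 0 → a.

QM88da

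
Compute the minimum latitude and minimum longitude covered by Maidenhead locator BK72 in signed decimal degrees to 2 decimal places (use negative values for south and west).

12.00, -146.00

Field B=1, K=10: +1·20° lon, +10·10° lat → SW at lon -160°, lat 10°.
Square 7, 2: +7·2° lon, +2·1° lat → SW at lon -146°, lat 12°.
latitude 12.00, longitude -146.00.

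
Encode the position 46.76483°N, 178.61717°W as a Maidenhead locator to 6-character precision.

Offset from 180°W / 90°S: lon 1.3828°, lat 136.7648°.
Field: 1.3828/20 → 0 → A, 136.7648/10 → 13 → N; chars AN.
Square: 1.3828/2 → 0, 6.7648/1 → 6; chars 06.
Subsquare: 1.3828/0.0833333 → 16 → q, 0.7648/0.0416667 → 18 → s; chars qs.

AN06qs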